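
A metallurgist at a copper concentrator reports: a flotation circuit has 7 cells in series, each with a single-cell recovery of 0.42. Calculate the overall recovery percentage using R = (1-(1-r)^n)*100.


Complement of single-cell recovery:
1 - r = 1 - 0.42 = 0.58
Raise to power n:
(1 - r)^7 = 0.58^7 = 0.02207984168
Overall recovery:
R = (1 - 0.02207984168) * 100
= 97.792%

97.792%


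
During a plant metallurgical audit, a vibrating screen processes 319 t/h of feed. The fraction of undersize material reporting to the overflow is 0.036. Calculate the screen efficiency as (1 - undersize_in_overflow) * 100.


96.4%

Screen efficiency = (1 - fraction of undersize in overflow) * 100
= (1 - 0.036) * 100
= 0.964 * 100
= 96.4%


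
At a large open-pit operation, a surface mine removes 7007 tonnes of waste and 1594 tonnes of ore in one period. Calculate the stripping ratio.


Stripping ratio = waste tonnage / ore tonnage
= 7007 / 1594
= 4.3959

4.3959


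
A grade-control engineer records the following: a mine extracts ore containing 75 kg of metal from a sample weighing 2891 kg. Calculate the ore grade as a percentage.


Ore grade = (metal mass / ore mass) * 100
= (75 / 2891) * 100
= 0.02594258042 * 100
= 2.5943%

2.5943%


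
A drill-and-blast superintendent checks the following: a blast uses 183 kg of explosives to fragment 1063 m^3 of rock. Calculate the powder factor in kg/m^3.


Powder factor = explosive mass / rock volume
= 183 / 1063
= 0.1722 kg/m^3

0.1722 kg/m^3


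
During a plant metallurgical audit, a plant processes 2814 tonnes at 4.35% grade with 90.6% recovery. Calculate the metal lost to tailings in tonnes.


Total metal in feed:
= 2814 * 4.35 / 100 = 122.409 tonnes
Metal recovered:
= 122.409 * 90.6 / 100 = 110.902554 tonnes
Metal lost to tailings:
= 122.409 - 110.902554
= 11.5064 tonnes

11.5064 tonnes


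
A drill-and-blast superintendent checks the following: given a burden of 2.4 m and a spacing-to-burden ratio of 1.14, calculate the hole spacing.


Spacing = burden * ratio
= 2.4 * 1.14
= 2.736 m

2.736 m


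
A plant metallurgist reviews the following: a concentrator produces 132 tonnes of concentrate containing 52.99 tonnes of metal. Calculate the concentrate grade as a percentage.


Grade = (metal in concentrate / concentrate mass) * 100
= (52.99 / 132) * 100
= 0.4014393939 * 100
= 40.1439%

40.1439%


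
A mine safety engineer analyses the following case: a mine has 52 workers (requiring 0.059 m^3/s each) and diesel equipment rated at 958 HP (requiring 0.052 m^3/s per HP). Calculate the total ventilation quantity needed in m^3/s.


Airflow for workers:
Q_people = 52 * 0.059 = 3.068 m^3/s
Airflow for diesel equipment:
Q_diesel = 958 * 0.052 = 49.816 m^3/s
Total ventilation:
Q_total = 3.068 + 49.816
= 52.884 m^3/s

52.884 m^3/s


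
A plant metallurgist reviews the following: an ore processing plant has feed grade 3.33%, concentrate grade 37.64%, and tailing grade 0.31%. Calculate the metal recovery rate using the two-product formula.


91.4438%

Using the two-product formula:
R = 100 * c * (f - t) / (f * (c - t))
Numerator = 100 * 37.64 * (3.33 - 0.31)
= 100 * 37.64 * 3.02
= 11367.28
Denominator = 3.33 * (37.64 - 0.31)
= 3.33 * 37.33
= 124.3089
R = 11367.28 / 124.3089
= 91.4438%


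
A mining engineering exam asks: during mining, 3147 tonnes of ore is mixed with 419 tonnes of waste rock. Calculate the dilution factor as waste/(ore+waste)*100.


Total material = ore + waste
= 3147 + 419 = 3566 tonnes
Dilution = waste / total * 100
= 419 / 3566 * 100
= 0.1174985979 * 100
= 11.7499%

11.7499%


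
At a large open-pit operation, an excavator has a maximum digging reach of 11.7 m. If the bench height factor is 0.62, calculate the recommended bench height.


Bench height = reach * factor
= 11.7 * 0.62
= 7.254 m

7.254 m


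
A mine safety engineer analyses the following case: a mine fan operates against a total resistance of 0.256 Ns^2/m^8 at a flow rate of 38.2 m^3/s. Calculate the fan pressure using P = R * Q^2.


373.5654 Pa

Compute Q^2:
Q^2 = 38.2^2 = 1459.24
Compute pressure:
P = R * Q^2 = 0.256 * 1459.24
= 373.5654 Pa


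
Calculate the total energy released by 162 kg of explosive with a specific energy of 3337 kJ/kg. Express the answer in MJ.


Energy = mass * specific_energy / 1000
= 162 * 3337 / 1000
= 540594 / 1000
= 540.594 MJ

540.594 MJ


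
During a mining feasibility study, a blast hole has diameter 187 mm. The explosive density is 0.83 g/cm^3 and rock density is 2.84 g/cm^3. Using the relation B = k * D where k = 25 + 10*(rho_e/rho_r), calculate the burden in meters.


5.2215 m

First, compute k:
rho_e / rho_r = 0.83 / 2.84 = 0.2922535211
k = 25 + 10 * 0.2922535211 = 27.92253521
Then, compute burden:
B = k * D / 1000 = 27.92253521 * 187 / 1000
= 5221.514085 / 1000
= 5.2215 m


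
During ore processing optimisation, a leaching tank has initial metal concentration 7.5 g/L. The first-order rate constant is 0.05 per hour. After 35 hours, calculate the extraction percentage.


Compute the exponent:
-k * t = -0.05 * 35 = -1.75
Remaining concentration:
C = 7.5 * exp(-1.75)
= 7.5 * 0.1737739435
= 1.303304576 g/L
Extracted = 7.5 - 1.303304576 = 6.196695424 g/L
Extraction % = 6.196695424 / 7.5 * 100
= 82.6226%

82.6226%


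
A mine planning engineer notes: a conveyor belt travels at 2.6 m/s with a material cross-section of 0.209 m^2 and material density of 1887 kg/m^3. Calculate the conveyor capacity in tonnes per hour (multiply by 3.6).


Volumetric flow = speed * area
= 2.6 * 0.209 = 0.5434 m^3/s
Mass flow = volumetric * density
= 0.5434 * 1887 = 1025.3958 kg/s
Convert to t/h: multiply by 3.6
Capacity = 1025.3958 * 3.6
= 3691.4249 t/h

3691.4249 t/h


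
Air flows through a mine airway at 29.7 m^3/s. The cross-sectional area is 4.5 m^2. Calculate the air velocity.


6.6 m/s

Velocity = flow rate / cross-sectional area
= 29.7 / 4.5
= 6.6 m/s


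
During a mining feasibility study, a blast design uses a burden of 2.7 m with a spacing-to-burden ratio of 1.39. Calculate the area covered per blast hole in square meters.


First, find the spacing:
Spacing = burden * ratio = 2.7 * 1.39
= 3.753 m
Then, calculate the area:
Area = burden * spacing = 2.7 * 3.753
= 10.1331 m^2

10.1331 m^2


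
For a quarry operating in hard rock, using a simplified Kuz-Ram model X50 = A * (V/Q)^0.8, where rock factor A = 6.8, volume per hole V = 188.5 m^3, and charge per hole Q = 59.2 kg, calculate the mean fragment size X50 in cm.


Compute V/Q:
V/Q = 188.5 / 59.2 = 3.184121622
Raise to the power 0.8:
(V/Q)^0.8 = 3.184121622^0.8 = 2.52575789
Multiply by A:
X50 = 6.8 * 2.52575789
= 17.1752 cm

17.1752 cm


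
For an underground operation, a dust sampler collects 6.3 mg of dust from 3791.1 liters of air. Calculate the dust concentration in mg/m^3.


1.6618 mg/m^3

Convert liters to m^3: 1 m^3 = 1000 L
Concentration = mass / volume * 1000
= 6.3 / 3791.1 * 1000
= 0.001661786816 * 1000
= 1.6618 mg/m^3


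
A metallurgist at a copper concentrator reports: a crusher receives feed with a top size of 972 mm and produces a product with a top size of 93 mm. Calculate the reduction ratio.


10.4516

Reduction ratio = feed size / product size
= 972 / 93
= 10.4516


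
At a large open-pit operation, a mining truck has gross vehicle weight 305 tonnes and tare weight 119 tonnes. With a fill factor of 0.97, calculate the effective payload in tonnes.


180.42 tonnes

Maximum payload = gross - tare
= 305 - 119 = 186 tonnes
Effective payload = max payload * fill factor
= 186 * 0.97
= 180.42 tonnes


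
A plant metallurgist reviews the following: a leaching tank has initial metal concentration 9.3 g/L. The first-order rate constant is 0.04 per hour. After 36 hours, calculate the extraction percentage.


76.3072%

Compute the exponent:
-k * t = -0.04 * 36 = -1.44
Remaining concentration:
C = 9.3 * exp(-1.44)
= 9.3 * 0.2369277587
= 2.203428156 g/L
Extracted = 9.3 - 2.203428156 = 7.096571844 g/L
Extraction % = 7.096571844 / 9.3 * 100
= 76.3072%


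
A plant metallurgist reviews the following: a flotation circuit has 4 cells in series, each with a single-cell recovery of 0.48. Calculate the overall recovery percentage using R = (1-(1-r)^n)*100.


Complement of single-cell recovery:
1 - r = 1 - 0.48 = 0.52
Raise to power n:
(1 - r)^4 = 0.52^4 = 0.07311616
Overall recovery:
R = (1 - 0.07311616) * 100
= 92.6884%

92.6884%


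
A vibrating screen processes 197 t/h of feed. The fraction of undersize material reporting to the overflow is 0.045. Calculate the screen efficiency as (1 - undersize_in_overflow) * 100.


Screen efficiency = (1 - fraction of undersize in overflow) * 100
= (1 - 0.045) * 100
= 0.955 * 100
= 95.5%

95.5%


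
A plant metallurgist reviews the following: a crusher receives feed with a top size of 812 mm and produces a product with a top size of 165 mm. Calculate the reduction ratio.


4.9212

Reduction ratio = feed size / product size
= 812 / 165
= 4.9212


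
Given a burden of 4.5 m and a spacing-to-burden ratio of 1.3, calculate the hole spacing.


5.85 m

Spacing = burden * ratio
= 4.5 * 1.3
= 5.85 m


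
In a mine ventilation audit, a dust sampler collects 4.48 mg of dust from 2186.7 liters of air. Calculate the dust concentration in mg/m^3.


2.0487 mg/m^3

Convert liters to m^3: 1 m^3 = 1000 L
Concentration = mass / volume * 1000
= 4.48 / 2186.7 * 1000
= 0.002048749257 * 1000
= 2.0487 mg/m^3


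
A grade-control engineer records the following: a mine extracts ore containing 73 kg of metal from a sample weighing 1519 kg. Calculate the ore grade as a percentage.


Ore grade = (metal mass / ore mass) * 100
= (73 / 1519) * 100
= 0.04805793285 * 100
= 4.8058%

4.8058%


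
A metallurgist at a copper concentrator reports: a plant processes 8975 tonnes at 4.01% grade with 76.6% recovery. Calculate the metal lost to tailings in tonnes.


Total metal in feed:
= 8975 * 4.01 / 100 = 359.8975 tonnes
Metal recovered:
= 359.8975 * 76.6 / 100 = 275.681485 tonnes
Metal lost to tailings:
= 359.8975 - 275.681485
= 84.216 tonnes

84.216 tonnes


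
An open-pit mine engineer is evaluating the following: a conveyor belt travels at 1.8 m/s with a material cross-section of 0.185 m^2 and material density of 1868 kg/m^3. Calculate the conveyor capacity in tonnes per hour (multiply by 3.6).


2239.3584 t/h

Volumetric flow = speed * area
= 1.8 * 0.185 = 0.333 m^3/s
Mass flow = volumetric * density
= 0.333 * 1868 = 622.044 kg/s
Convert to t/h: multiply by 3.6
Capacity = 622.044 * 3.6
= 2239.3584 t/h


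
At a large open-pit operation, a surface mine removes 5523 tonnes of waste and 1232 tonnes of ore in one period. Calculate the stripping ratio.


4.483

Stripping ratio = waste tonnage / ore tonnage
= 5523 / 1232
= 4.483


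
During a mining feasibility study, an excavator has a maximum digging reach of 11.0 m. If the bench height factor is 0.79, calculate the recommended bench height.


Bench height = reach * factor
= 11.0 * 0.79
= 8.69 m

8.69 m


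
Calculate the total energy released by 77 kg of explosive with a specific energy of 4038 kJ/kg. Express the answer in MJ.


Energy = mass * specific_energy / 1000
= 77 * 4038 / 1000
= 310926 / 1000
= 310.926 MJ

310.926 MJ


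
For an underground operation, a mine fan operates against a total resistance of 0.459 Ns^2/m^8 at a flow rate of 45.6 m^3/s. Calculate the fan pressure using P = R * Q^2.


Compute Q^2:
Q^2 = 45.6^2 = 2079.36
Compute pressure:
P = R * Q^2 = 0.459 * 2079.36
= 954.4262 Pa

954.4262 Pa


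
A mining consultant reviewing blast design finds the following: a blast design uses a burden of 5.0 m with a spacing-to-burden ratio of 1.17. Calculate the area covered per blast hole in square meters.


29.25 m^2

First, find the spacing:
Spacing = burden * ratio = 5.0 * 1.17
= 5.85 m
Then, calculate the area:
Area = burden * spacing = 5.0 * 5.85
= 29.25 m^2


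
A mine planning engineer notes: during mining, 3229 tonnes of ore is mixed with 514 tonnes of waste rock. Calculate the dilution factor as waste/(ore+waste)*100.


Total material = ore + waste
= 3229 + 514 = 3743 tonnes
Dilution = waste / total * 100
= 514 / 3743 * 100
= 0.1373230029 * 100
= 13.7323%

13.7323%


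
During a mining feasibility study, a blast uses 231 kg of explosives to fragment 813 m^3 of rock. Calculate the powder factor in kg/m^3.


0.2841 kg/m^3

Powder factor = explosive mass / rock volume
= 231 / 813
= 0.2841 kg/m^3


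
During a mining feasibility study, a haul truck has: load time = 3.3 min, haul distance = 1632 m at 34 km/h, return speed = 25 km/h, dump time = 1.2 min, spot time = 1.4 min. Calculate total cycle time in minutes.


Convert haul speed to m/min: 34 * 1000/60 = 566.6666667 m/min
Haul time = 1632 / 566.6666667 = 2.88 min
Convert return speed to m/min: 25 * 1000/60 = 416.6666667 m/min
Return time = 1632 / 416.6666667 = 3.9168 min
Total cycle time:
= 3.3 + 2.88 + 1.2 + 3.9168 + 1.4
= 12.6968 min

12.6968 min


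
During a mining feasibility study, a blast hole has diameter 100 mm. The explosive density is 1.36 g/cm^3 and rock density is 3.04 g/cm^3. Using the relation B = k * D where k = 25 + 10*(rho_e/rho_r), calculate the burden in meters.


First, compute k:
rho_e / rho_r = 1.36 / 3.04 = 0.4473684211
k = 25 + 10 * 0.4473684211 = 29.47368421
Then, compute burden:
B = k * D / 1000 = 29.47368421 * 100 / 1000
= 2947.368421 / 1000
= 2.9474 m

2.9474 m


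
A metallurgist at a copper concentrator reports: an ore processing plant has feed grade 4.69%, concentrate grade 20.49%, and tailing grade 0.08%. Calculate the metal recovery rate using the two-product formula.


98.6795%

Using the two-product formula:
R = 100 * c * (f - t) / (f * (c - t))
Numerator = 100 * 20.49 * (4.69 - 0.08)
= 100 * 20.49 * 4.61
= 9445.89
Denominator = 4.69 * (20.49 - 0.08)
= 4.69 * 20.41
= 95.7229
R = 9445.89 / 95.7229
= 98.6795%


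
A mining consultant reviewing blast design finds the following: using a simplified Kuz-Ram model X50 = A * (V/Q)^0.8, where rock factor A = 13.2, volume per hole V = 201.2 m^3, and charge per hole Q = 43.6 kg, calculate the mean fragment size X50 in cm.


44.8629 cm

Compute V/Q:
V/Q = 201.2 / 43.6 = 4.614678899
Raise to the power 0.8:
(V/Q)^0.8 = 4.614678899^0.8 = 3.398702803
Multiply by A:
X50 = 13.2 * 3.398702803
= 44.8629 cm


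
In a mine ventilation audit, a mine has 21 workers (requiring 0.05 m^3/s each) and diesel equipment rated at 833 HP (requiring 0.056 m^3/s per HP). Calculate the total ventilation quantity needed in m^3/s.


47.698 m^3/s

Airflow for workers:
Q_people = 21 * 0.05 = 1.05 m^3/s
Airflow for diesel equipment:
Q_diesel = 833 * 0.056 = 46.648 m^3/s
Total ventilation:
Q_total = 1.05 + 46.648
= 47.698 m^3/s


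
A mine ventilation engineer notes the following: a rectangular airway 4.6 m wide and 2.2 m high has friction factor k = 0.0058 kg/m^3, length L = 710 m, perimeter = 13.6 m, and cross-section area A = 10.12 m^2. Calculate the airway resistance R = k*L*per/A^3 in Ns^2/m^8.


0.054 Ns^2/m^8

Compute the numerator:
k * L * per = 0.0058 * 710 * 13.6
= 56.0048
Compute the denominator:
A^3 = 10.12^3 = 1036.433728
Resistance:
R = 56.0048 / 1036.433728
= 0.054 Ns^2/m^8


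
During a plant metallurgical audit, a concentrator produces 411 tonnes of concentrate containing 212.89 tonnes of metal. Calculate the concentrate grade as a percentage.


Grade = (metal in concentrate / concentrate mass) * 100
= (212.89 / 411) * 100
= 0.5179805353 * 100
= 51.7981%

51.7981%


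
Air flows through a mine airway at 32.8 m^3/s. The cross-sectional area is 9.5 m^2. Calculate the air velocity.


3.4526 m/s

Velocity = flow rate / cross-sectional area
= 32.8 / 9.5
= 3.4526 m/s


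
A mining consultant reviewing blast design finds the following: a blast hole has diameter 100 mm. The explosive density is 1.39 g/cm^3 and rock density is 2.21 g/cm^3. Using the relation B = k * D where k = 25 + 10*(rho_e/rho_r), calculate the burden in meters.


First, compute k:
rho_e / rho_r = 1.39 / 2.21 = 0.628959276
k = 25 + 10 * 0.628959276 = 31.28959276
Then, compute burden:
B = k * D / 1000 = 31.28959276 * 100 / 1000
= 3128.959276 / 1000
= 3.129 m

3.129 m


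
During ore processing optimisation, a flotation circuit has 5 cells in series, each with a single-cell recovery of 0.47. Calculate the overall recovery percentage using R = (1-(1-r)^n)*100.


Complement of single-cell recovery:
1 - r = 1 - 0.47 = 0.53
Raise to power n:
(1 - r)^5 = 0.53^5 = 0.0418195493
Overall recovery:
R = (1 - 0.0418195493) * 100
= 95.818%

95.818%


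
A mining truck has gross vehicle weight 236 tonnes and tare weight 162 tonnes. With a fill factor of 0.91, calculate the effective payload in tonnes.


67.34 tonnes

Maximum payload = gross - tare
= 236 - 162 = 74 tonnes
Effective payload = max payload * fill factor
= 74 * 0.91
= 67.34 tonnes


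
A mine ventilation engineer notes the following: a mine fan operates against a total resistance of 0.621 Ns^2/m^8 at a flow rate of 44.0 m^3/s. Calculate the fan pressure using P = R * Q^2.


Compute Q^2:
Q^2 = 44.0^2 = 1936.0
Compute pressure:
P = R * Q^2 = 0.621 * 1936.0
= 1202.256 Pa

1202.256 Pa


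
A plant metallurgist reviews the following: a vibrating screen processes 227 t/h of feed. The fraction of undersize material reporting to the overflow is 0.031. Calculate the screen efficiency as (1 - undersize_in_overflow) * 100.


Screen efficiency = (1 - fraction of undersize in overflow) * 100
= (1 - 0.031) * 100
= 0.969 * 100
= 96.9%

96.9%


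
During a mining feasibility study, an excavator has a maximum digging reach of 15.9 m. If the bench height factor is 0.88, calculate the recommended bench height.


Bench height = reach * factor
= 15.9 * 0.88
= 13.992 m

13.992 m


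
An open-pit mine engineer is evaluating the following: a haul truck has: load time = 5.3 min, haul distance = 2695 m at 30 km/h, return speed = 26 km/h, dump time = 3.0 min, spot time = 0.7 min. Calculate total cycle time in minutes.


20.6092 min

Convert haul speed to m/min: 30 * 1000/60 = 500 m/min
Haul time = 2695 / 500 = 5.39 min
Convert return speed to m/min: 26 * 1000/60 = 433.3333333 m/min
Return time = 2695 / 433.3333333 = 6.219230769 min
Total cycle time:
= 5.3 + 5.39 + 3.0 + 6.219230769 + 0.7
= 20.6092 min


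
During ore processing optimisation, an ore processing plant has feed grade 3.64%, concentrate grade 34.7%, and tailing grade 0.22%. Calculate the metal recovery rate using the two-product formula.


Using the two-product formula:
R = 100 * c * (f - t) / (f * (c - t))
Numerator = 100 * 34.7 * (3.64 - 0.22)
= 100 * 34.7 * 3.42
= 11867.4
Denominator = 3.64 * (34.7 - 0.22)
= 3.64 * 34.48
= 125.5072
R = 11867.4 / 125.5072
= 94.5555%

94.5555%


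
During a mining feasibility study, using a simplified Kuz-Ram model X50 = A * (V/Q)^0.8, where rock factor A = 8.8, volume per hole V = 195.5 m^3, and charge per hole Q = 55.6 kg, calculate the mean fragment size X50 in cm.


24.0625 cm

Compute V/Q:
V/Q = 195.5 / 55.6 = 3.51618705
Raise to the power 0.8:
(V/Q)^0.8 = 3.51618705^0.8 = 2.734371861
Multiply by A:
X50 = 8.8 * 2.734371861
= 24.0625 cm


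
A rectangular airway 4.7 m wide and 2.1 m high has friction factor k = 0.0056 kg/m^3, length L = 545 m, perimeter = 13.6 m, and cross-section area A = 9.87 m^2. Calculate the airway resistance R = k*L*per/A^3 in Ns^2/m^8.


Compute the numerator:
k * L * per = 0.0056 * 545 * 13.6
= 41.5072
Compute the denominator:
A^3 = 9.87^3 = 961.504803
Resistance:
R = 41.5072 / 961.504803
= 0.0432 Ns^2/m^8

0.0432 Ns^2/m^8


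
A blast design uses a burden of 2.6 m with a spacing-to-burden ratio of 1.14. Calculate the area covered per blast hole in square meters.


First, find the spacing:
Spacing = burden * ratio = 2.6 * 1.14
= 2.964 m
Then, calculate the area:
Area = burden * spacing = 2.6 * 2.964
= 7.7064 m^2

7.7064 m^2


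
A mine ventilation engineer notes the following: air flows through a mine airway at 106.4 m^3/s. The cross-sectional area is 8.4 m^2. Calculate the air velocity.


12.6667 m/s

Velocity = flow rate / cross-sectional area
= 106.4 / 8.4
= 12.6667 m/s


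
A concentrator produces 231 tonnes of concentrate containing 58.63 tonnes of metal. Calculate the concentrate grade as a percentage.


25.381%

Grade = (metal in concentrate / concentrate mass) * 100
= (58.63 / 231) * 100
= 0.2538095238 * 100
= 25.381%


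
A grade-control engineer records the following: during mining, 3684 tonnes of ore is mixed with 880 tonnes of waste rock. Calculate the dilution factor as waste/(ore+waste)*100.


19.2813%

Total material = ore + waste
= 3684 + 880 = 4564 tonnes
Dilution = waste / total * 100
= 880 / 4564 * 100
= 0.1928133216 * 100
= 19.2813%


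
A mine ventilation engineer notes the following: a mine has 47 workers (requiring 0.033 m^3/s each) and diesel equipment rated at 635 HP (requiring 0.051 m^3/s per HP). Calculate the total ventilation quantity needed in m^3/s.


Airflow for workers:
Q_people = 47 * 0.033 = 1.551 m^3/s
Airflow for diesel equipment:
Q_diesel = 635 * 0.051 = 32.385 m^3/s
Total ventilation:
Q_total = 1.551 + 32.385
= 33.936 m^3/s

33.936 m^3/s


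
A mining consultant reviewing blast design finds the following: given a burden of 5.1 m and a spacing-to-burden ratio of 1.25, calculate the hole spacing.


6.375 m

Spacing = burden * ratio
= 5.1 * 1.25
= 6.375 m


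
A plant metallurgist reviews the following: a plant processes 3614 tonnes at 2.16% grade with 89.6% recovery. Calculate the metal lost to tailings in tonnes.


Total metal in feed:
= 3614 * 2.16 / 100 = 78.0624 tonnes
Metal recovered:
= 78.0624 * 89.6 / 100 = 69.9439104 tonnes
Metal lost to tailings:
= 78.0624 - 69.9439104
= 8.1185 tonnes

8.1185 tonnes


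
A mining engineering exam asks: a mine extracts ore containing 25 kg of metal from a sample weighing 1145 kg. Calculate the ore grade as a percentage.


Ore grade = (metal mass / ore mass) * 100
= (25 / 1145) * 100
= 0.02183406114 * 100
= 2.1834%

2.1834%


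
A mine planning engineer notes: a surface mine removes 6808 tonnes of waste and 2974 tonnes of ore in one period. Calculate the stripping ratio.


Stripping ratio = waste tonnage / ore tonnage
= 6808 / 2974
= 2.2892

2.2892


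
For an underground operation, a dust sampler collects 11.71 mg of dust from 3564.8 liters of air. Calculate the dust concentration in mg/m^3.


Convert liters to m^3: 1 m^3 = 1000 L
Concentration = mass / volume * 1000
= 11.71 / 3564.8 * 1000
= 0.003284896768 * 1000
= 3.2849 mg/m^3

3.2849 mg/m^3


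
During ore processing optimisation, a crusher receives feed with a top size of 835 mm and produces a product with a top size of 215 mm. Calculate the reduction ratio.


Reduction ratio = feed size / product size
= 835 / 215
= 3.8837

3.8837


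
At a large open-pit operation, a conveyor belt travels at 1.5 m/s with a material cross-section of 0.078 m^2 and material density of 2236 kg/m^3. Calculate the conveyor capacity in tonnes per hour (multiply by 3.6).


941.8032 t/h

Volumetric flow = speed * area
= 1.5 * 0.078 = 0.117 m^3/s
Mass flow = volumetric * density
= 0.117 * 2236 = 261.612 kg/s
Convert to t/h: multiply by 3.6
Capacity = 261.612 * 3.6
= 941.8032 t/h


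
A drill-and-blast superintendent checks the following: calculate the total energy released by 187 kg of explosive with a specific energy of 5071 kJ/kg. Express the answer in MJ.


Energy = mass * specific_energy / 1000
= 187 * 5071 / 1000
= 948277 / 1000
= 948.277 MJ

948.277 MJ


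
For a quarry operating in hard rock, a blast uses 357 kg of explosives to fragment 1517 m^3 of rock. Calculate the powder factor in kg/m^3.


Powder factor = explosive mass / rock volume
= 357 / 1517
= 0.2353 kg/m^3

0.2353 kg/m^3


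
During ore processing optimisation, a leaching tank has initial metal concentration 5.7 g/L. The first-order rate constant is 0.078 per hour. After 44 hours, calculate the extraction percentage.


96.7678%

Compute the exponent:
-k * t = -0.078 * 44 = -3.432
Remaining concentration:
C = 5.7 * exp(-3.432)
= 5.7 * 0.03232223162
= 0.1842367202 g/L
Extracted = 5.7 - 0.1842367202 = 5.51576328 g/L
Extraction % = 5.51576328 / 5.7 * 100
= 96.7678%


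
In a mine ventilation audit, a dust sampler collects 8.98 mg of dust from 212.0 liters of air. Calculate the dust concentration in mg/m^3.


42.3585 mg/m^3

Convert liters to m^3: 1 m^3 = 1000 L
Concentration = mass / volume * 1000
= 8.98 / 212.0 * 1000
= 0.04235849057 * 1000
= 42.3585 mg/m^3


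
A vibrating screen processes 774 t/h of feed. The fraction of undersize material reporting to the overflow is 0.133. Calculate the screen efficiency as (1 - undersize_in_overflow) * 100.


Screen efficiency = (1 - fraction of undersize in overflow) * 100
= (1 - 0.133) * 100
= 0.867 * 100
= 86.7%

86.7%


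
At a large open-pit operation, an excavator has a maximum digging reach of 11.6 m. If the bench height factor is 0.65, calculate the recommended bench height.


Bench height = reach * factor
= 11.6 * 0.65
= 7.54 m

7.54 m


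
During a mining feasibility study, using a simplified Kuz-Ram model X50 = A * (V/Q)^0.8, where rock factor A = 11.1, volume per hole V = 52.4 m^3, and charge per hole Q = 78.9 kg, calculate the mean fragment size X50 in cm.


Compute V/Q:
V/Q = 52.4 / 78.9 = 0.6641318124
Raise to the power 0.8:
(V/Q)^0.8 = 0.6641318124^0.8 = 0.720781161
Multiply by A:
X50 = 11.1 * 0.720781161
= 8.0007 cm

8.0007 cm


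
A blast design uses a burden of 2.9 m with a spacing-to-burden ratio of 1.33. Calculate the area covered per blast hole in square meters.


11.1853 m^2

First, find the spacing:
Spacing = burden * ratio = 2.9 * 1.33
= 3.857 m
Then, calculate the area:
Area = burden * spacing = 2.9 * 3.857
= 11.1853 m^2


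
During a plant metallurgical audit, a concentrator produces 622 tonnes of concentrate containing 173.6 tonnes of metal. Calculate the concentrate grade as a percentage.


Grade = (metal in concentrate / concentrate mass) * 100
= (173.6 / 622) * 100
= 0.2790996785 * 100
= 27.91%

27.91%


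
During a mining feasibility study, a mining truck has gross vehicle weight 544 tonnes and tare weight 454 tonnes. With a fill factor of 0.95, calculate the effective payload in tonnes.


Maximum payload = gross - tare
= 544 - 454 = 90 tonnes
Effective payload = max payload * fill factor
= 90 * 0.95
= 85.5 tonnes

85.5 tonnes


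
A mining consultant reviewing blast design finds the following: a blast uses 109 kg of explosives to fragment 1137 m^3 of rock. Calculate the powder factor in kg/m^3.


0.0959 kg/m^3

Powder factor = explosive mass / rock volume
= 109 / 1137
= 0.0959 kg/m^3


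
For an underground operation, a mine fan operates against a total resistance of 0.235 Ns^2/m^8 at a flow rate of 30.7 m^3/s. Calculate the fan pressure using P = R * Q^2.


Compute Q^2:
Q^2 = 30.7^2 = 942.49
Compute pressure:
P = R * Q^2 = 0.235 * 942.49
= 221.4852 Pa

221.4852 Pa


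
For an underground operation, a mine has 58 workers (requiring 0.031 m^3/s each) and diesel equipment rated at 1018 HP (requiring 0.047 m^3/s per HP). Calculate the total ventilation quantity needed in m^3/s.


49.644 m^3/s

Airflow for workers:
Q_people = 58 * 0.031 = 1.798 m^3/s
Airflow for diesel equipment:
Q_diesel = 1018 * 0.047 = 47.846 m^3/s
Total ventilation:
Q_total = 1.798 + 47.846
= 49.644 m^3/s


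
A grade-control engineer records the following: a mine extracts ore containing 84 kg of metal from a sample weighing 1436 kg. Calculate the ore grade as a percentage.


Ore grade = (metal mass / ore mass) * 100
= (84 / 1436) * 100
= 0.05849582173 * 100
= 5.8496%

5.8496%


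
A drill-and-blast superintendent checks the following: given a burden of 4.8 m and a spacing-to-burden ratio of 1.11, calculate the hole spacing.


Spacing = burden * ratio
= 4.8 * 1.11
= 5.328 m

5.328 m


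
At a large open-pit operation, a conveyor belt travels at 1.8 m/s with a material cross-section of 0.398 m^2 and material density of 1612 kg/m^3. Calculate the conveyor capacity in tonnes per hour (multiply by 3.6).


4157.4125 t/h

Volumetric flow = speed * area
= 1.8 * 0.398 = 0.7164 m^3/s
Mass flow = volumetric * density
= 0.7164 * 1612 = 1154.8368 kg/s
Convert to t/h: multiply by 3.6
Capacity = 1154.8368 * 3.6
= 4157.4125 t/h


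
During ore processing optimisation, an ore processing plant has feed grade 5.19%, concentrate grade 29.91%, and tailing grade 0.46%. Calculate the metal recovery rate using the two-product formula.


92.5603%

Using the two-product formula:
R = 100 * c * (f - t) / (f * (c - t))
Numerator = 100 * 29.91 * (5.19 - 0.46)
= 100 * 29.91 * 4.73
= 14147.43
Denominator = 5.19 * (29.91 - 0.46)
= 5.19 * 29.45
= 152.8455
R = 14147.43 / 152.8455
= 92.5603%


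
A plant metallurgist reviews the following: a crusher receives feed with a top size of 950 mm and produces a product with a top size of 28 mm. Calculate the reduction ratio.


Reduction ratio = feed size / product size
= 950 / 28
= 33.9286

33.9286


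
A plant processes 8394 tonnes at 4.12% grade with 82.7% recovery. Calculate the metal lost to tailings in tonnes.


59.8291 tonnes

Total metal in feed:
= 8394 * 4.12 / 100 = 345.8328 tonnes
Metal recovered:
= 345.8328 * 82.7 / 100 = 286.0037256 tonnes
Metal lost to tailings:
= 345.8328 - 286.0037256
= 59.8291 tonnes


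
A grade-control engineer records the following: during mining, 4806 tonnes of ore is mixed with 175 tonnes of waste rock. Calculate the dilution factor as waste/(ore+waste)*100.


Total material = ore + waste
= 4806 + 175 = 4981 tonnes
Dilution = waste / total * 100
= 175 / 4981 * 100
= 0.03513350733 * 100
= 3.5134%

3.5134%


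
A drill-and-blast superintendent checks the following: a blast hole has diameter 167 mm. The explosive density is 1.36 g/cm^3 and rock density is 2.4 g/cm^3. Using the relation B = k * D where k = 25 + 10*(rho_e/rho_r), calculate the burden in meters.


First, compute k:
rho_e / rho_r = 1.36 / 2.4 = 0.5666666667
k = 25 + 10 * 0.5666666667 = 30.66666667
Then, compute burden:
B = k * D / 1000 = 30.66666667 * 167 / 1000
= 5121.333333 / 1000
= 5.1213 m

5.1213 m


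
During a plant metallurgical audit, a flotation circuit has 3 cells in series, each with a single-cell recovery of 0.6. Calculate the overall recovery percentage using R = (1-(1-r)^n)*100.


Complement of single-cell recovery:
1 - r = 1 - 0.6 = 0.4
Raise to power n:
(1 - r)^3 = 0.4^3 = 0.064
Overall recovery:
R = (1 - 0.064) * 100
= 93.6%

93.6%


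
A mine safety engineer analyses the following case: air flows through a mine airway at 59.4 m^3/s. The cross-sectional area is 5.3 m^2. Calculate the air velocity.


Velocity = flow rate / cross-sectional area
= 59.4 / 5.3
= 11.2075 m/s

11.2075 m/s


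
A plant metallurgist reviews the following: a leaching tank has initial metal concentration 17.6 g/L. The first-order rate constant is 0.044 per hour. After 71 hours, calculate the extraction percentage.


95.6019%

Compute the exponent:
-k * t = -0.044 * 71 = -3.124
Remaining concentration:
C = 17.6 * exp(-3.124)
= 17.6 * 0.04398089253
= 0.7740637086 g/L
Extracted = 17.6 - 0.7740637086 = 16.82593629 g/L
Extraction % = 16.82593629 / 17.6 * 100
= 95.6019%


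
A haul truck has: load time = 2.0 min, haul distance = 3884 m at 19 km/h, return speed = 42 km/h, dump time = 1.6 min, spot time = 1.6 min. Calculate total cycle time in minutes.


23.0138 min

Convert haul speed to m/min: 19 * 1000/60 = 316.6666667 m/min
Haul time = 3884 / 316.6666667 = 12.26526316 min
Convert return speed to m/min: 42 * 1000/60 = 700 m/min
Return time = 3884 / 700 = 5.548571429 min
Total cycle time:
= 2.0 + 12.26526316 + 1.6 + 5.548571429 + 1.6
= 23.0138 min


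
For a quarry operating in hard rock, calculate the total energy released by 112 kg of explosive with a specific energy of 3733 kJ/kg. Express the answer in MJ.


418.096 MJ

Energy = mass * specific_energy / 1000
= 112 * 3733 / 1000
= 418096 / 1000
= 418.096 MJ


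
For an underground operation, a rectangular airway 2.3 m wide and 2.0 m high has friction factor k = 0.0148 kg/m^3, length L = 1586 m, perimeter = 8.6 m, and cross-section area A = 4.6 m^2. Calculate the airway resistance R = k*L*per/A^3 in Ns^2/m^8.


2.0739 Ns^2/m^8

Compute the numerator:
k * L * per = 0.0148 * 1586 * 8.6
= 201.86608
Compute the denominator:
A^3 = 4.6^3 = 97.336
Resistance:
R = 201.86608 / 97.336
= 2.0739 Ns^2/m^8


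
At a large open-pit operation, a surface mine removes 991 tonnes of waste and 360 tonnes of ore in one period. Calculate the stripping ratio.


Stripping ratio = waste tonnage / ore tonnage
= 991 / 360
= 2.7528

2.7528


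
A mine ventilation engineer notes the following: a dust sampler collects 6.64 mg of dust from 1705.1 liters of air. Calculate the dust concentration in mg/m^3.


3.8942 mg/m^3

Convert liters to m^3: 1 m^3 = 1000 L
Concentration = mass / volume * 1000
= 6.64 / 1705.1 * 1000
= 0.003894199754 * 1000
= 3.8942 mg/m^3


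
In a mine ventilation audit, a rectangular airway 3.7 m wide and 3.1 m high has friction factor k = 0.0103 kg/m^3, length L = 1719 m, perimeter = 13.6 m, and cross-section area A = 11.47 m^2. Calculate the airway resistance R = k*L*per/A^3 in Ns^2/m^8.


Compute the numerator:
k * L * per = 0.0103 * 1719 * 13.6
= 240.79752
Compute the denominator:
A^3 = 11.47^3 = 1509.003523
Resistance:
R = 240.79752 / 1509.003523
= 0.1596 Ns^2/m^8

0.1596 Ns^2/m^8


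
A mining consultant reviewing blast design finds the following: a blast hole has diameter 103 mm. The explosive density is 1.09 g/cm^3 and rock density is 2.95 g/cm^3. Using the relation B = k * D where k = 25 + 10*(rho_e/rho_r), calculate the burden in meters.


First, compute k:
rho_e / rho_r = 1.09 / 2.95 = 0.3694915254
k = 25 + 10 * 0.3694915254 = 28.69491525
Then, compute burden:
B = k * D / 1000 = 28.69491525 * 103 / 1000
= 2955.576271 / 1000
= 2.9556 m

2.9556 m


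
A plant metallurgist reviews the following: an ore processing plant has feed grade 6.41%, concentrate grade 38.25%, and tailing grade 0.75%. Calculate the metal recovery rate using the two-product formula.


Using the two-product formula:
R = 100 * c * (f - t) / (f * (c - t))
Numerator = 100 * 38.25 * (6.41 - 0.75)
= 100 * 38.25 * 5.66
= 21649.5
Denominator = 6.41 * (38.25 - 0.75)
= 6.41 * 37.5
= 240.375
R = 21649.5 / 240.375
= 90.0655%

90.0655%


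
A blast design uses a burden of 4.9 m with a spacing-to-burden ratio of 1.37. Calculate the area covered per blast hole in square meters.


32.8937 m^2

First, find the spacing:
Spacing = burden * ratio = 4.9 * 1.37
= 6.713 m
Then, calculate the area:
Area = burden * spacing = 4.9 * 6.713
= 32.8937 m^2


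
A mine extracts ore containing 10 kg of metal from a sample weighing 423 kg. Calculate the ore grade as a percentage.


2.3641%

Ore grade = (metal mass / ore mass) * 100
= (10 / 423) * 100
= 0.02364066194 * 100
= 2.3641%


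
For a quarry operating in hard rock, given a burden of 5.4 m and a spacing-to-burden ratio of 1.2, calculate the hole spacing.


Spacing = burden * ratio
= 5.4 * 1.2
= 6.48 m

6.48 m


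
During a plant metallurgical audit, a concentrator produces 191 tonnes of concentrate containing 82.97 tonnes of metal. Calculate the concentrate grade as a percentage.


Grade = (metal in concentrate / concentrate mass) * 100
= (82.97 / 191) * 100
= 0.4343979058 * 100
= 43.4398%

43.4398%


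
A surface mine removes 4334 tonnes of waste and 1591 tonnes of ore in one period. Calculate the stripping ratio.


2.7241

Stripping ratio = waste tonnage / ore tonnage
= 4334 / 1591
= 2.7241


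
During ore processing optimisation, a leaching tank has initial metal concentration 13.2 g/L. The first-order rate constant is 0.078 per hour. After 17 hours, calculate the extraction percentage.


73.4463%

Compute the exponent:
-k * t = -0.078 * 17 = -1.326
Remaining concentration:
C = 13.2 * exp(-1.326)
= 13.2 * 0.265537289
= 3.505092215 g/L
Extracted = 13.2 - 3.505092215 = 9.694907785 g/L
Extraction % = 9.694907785 / 13.2 * 100
= 73.4463%


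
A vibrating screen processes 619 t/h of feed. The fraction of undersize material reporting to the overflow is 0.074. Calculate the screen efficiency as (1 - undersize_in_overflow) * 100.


92.6%

Screen efficiency = (1 - fraction of undersize in overflow) * 100
= (1 - 0.074) * 100
= 0.926 * 100
= 92.6%


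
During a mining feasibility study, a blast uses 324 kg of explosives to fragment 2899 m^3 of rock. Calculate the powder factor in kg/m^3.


Powder factor = explosive mass / rock volume
= 324 / 2899
= 0.1118 kg/m^3

0.1118 kg/m^3


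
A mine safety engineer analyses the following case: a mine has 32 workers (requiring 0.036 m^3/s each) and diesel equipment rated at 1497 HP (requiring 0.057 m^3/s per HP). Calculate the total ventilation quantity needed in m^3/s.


86.481 m^3/s

Airflow for workers:
Q_people = 32 * 0.036 = 1.152 m^3/s
Airflow for diesel equipment:
Q_diesel = 1497 * 0.057 = 85.329 m^3/s
Total ventilation:
Q_total = 1.152 + 85.329
= 86.481 m^3/s


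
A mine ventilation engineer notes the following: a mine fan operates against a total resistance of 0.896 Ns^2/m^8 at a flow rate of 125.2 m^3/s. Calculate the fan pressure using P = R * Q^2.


14044.8358 Pa

Compute Q^2:
Q^2 = 125.2^2 = 15675.04
Compute pressure:
P = R * Q^2 = 0.896 * 15675.04
= 14044.8358 Pa


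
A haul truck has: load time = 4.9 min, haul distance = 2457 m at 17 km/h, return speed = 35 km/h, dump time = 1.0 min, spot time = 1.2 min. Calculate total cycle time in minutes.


Convert haul speed to m/min: 17 * 1000/60 = 283.3333333 m/min
Haul time = 2457 / 283.3333333 = 8.671764706 min
Convert return speed to m/min: 35 * 1000/60 = 583.3333333 m/min
Return time = 2457 / 583.3333333 = 4.212 min
Total cycle time:
= 4.9 + 8.671764706 + 1.0 + 4.212 + 1.2
= 19.9838 min

19.9838 min


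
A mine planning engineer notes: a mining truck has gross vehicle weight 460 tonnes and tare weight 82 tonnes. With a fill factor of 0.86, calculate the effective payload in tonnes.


Maximum payload = gross - tare
= 460 - 82 = 378 tonnes
Effective payload = max payload * fill factor
= 378 * 0.86
= 325.08 tonnes

325.08 tonnes


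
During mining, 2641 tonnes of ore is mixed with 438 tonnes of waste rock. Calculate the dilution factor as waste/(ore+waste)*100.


14.2254%

Total material = ore + waste
= 2641 + 438 = 3079 tonnes
Dilution = waste / total * 100
= 438 / 3079 * 100
= 0.1422539786 * 100
= 14.2254%


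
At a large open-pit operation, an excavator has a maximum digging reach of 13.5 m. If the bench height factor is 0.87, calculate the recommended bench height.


Bench height = reach * factor
= 13.5 * 0.87
= 11.745 m

11.745 m


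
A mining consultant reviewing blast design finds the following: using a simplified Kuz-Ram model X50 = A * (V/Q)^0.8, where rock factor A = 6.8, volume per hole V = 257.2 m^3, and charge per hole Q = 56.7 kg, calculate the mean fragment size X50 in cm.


Compute V/Q:
V/Q = 257.2 / 56.7 = 4.536155203
Raise to the power 0.8:
(V/Q)^0.8 = 4.536155203^0.8 = 3.352357485
Multiply by A:
X50 = 6.8 * 3.352357485
= 22.796 cm

22.796 cm


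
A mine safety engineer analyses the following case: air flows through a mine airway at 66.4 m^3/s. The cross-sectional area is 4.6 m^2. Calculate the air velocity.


Velocity = flow rate / cross-sectional area
= 66.4 / 4.6
= 14.4348 m/s

14.4348 m/s


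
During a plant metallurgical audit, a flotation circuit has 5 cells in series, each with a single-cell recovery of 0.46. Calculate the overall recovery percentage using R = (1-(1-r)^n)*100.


95.4083%

Complement of single-cell recovery:
1 - r = 1 - 0.46 = 0.54
Raise to power n:
(1 - r)^5 = 0.54^5 = 0.0459165024
Overall recovery:
R = (1 - 0.0459165024) * 100
= 95.4083%
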